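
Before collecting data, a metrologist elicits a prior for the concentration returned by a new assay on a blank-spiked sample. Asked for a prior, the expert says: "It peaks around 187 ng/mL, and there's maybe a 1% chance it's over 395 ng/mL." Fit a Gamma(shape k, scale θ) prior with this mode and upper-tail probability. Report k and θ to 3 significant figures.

k ≈ 9.69, θ ≈ 21.5

Gamma(k,θ) with k>1 has mode (k−1)θ, so θ = 187/(k−1).
Need P(X < 395) = 0.99 with θ tied to k this way. Start at k = 2, θ = 187: P(X<395) ≈ 0.624.
Too low — raise k to concentrate. Iterating converges to k ≈ 9.69.
Then θ = 187/(9.69−1) ≈ 21.5.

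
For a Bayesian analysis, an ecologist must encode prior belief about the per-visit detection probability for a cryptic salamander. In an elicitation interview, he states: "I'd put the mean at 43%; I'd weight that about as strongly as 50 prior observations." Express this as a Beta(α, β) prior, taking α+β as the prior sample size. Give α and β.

α = 21.5, β = 28.5

Under the effective-sample-size interpretation, Beta(α, β) has prior mean α/(α+β) and prior sample size α+β.
So α+β = 50 and α/(α+β) = 0.43, giving α = 0.43·50 = 21.5 and β = 50 − 21.5 = 28.5.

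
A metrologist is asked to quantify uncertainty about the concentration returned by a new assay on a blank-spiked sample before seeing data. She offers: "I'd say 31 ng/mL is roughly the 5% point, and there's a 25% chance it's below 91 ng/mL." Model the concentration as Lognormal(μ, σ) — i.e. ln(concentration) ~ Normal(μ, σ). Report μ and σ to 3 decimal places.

If T ~ Lognormal(μ,σ) then ln T ~ Normal(μ,σ), so the p-quantile of ln T is μ + z_p·σ.
ln(31) = 3.434 and ln(91) = 4.511; z_{0.05} = -1.645, z_{0.25} = -0.6745.
σ = (4.511 − 3.434)/(-0.6745 − (-1.645)) = 1.110.
μ = 3.434 − (-1.645)·1.110 = 5.259.

μ ≈ 5.259, σ ≈ 1.110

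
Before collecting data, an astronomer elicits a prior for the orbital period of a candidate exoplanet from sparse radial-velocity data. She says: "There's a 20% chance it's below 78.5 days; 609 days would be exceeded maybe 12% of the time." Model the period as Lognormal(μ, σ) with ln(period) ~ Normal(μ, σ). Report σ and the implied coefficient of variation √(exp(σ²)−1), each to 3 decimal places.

σ ≈ 1.016, CV ≈ 1.344

If T ~ Lognormal(μ,σ) then ln T ~ Normal(μ,σ), so the p-quantile of ln T is μ + z_p·σ.
ln(78.5) = 4.363 and ln(609) = 6.412; z_{0.2} = -0.8416, z_{0.88} = 1.175.
σ = (6.412 − 4.363)/(1.175 − (-0.8416)) = 1.016.
μ = 4.363 − (-0.8416)·1.016 = 5.218.
CV = √(exp(σ²)−1) = √(exp(1.0321)−1) = 1.344.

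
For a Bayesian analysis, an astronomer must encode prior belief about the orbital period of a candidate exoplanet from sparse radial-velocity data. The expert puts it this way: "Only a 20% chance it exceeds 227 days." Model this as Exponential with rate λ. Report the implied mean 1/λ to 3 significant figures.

mean ≈ 141 days

P(T > 227.0) = e^(−λ·227.0) = 0.2, so λ = −ln(0.2)/227.0 = 0.00709.
Mean = 1/λ = 141 days.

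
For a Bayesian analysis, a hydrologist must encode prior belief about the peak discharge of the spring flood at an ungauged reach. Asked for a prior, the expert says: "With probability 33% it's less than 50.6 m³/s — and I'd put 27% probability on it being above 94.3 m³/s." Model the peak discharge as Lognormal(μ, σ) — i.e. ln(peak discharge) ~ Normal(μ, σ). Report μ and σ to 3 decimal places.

If T ~ Lognormal(μ,σ) then ln T ~ Normal(μ,σ), so the p-quantile of ln T is μ + z_p·σ.
ln(50.6) = 3.924 and ln(94.3) = 4.546; z_{0.33} = -0.4399, z_{0.73} = 0.6128.
σ = (4.546 − 3.924)/(0.6128 − (-0.4399)) = 0.591.
μ = 3.924 − (-0.4399)·0.591 = 4.184.

μ ≈ 4.184, σ ≈ 0.591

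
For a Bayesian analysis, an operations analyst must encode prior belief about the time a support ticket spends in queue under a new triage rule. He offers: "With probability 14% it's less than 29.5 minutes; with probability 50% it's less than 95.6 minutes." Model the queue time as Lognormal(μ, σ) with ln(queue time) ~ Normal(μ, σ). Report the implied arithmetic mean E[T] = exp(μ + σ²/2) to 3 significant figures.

E[T] ≈ 173 minutes

If T ~ Lognormal(μ,σ) then ln T ~ Normal(μ,σ), so the p-quantile of ln T is μ + z_p·σ.
ln(29.5) = 3.384 and ln(95.6) = 4.56; z_{0.14} = -1.08, z_{0.5} = 0.
σ = (4.56 − 3.384)/(0 − (-1.08)) = 1.088.
μ = 3.384 − (-1.08)·1.088 = 4.560.
E[T] = exp(μ + σ²/2) = exp(4.560 + 0.5923) = 173 minutes.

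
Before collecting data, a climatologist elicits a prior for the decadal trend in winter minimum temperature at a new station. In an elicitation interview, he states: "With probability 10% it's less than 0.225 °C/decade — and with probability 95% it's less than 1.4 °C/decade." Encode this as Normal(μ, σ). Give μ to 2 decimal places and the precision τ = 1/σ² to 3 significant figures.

μ = 0.74, τ = 6.2

The p-quantile of Normal(μ,σ) is μ + z_p·σ, with z_{0.1} = -1.282 and z_{0.95} = 1.645.
Eliminate σ: μ = (z₂·x₁ − z₁·x₂)/(z₂ − z₁) = (1.645·0.225 − (-1.282)·1.4)/2.926 = 0.74.
Then σ = (x₂ − x₁)/(z₂ − z₁) = (1.4 − 0.225)/2.926 = 0.40.
Precision τ = 1/σ² = 1/0.4015² = 6.2.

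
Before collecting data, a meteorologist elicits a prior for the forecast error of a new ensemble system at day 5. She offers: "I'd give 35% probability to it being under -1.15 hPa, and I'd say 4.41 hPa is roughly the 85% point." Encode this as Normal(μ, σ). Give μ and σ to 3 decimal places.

μ = 0.357, σ = 3.911

The p-quantile of Normal(μ,σ) is μ + z_p·σ, with z_{0.35} = -0.3853 and z_{0.85} = 1.036.
Eliminate σ: μ = (z₂·x₁ − z₁·x₂)/(z₂ − z₁) = (1.036·-1.15 − (-0.3853)·4.41)/1.422 = 0.357.
Then σ = (x₂ − x₁)/(z₂ − z₁) = (4.41 − -1.15)/1.422 = 3.911.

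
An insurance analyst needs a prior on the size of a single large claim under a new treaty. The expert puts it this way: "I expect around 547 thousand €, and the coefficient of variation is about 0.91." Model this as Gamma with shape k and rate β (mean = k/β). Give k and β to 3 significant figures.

For Gamma(k, rate β): mean = k/β, variance = k/β², so CV = 1/√k.
CV = 0.91, hence k = 1/CV² = 1.21.
Then β = k/mean = 1.21/547 = 0.00221.

k ≈ 1.21, β ≈ 0.00221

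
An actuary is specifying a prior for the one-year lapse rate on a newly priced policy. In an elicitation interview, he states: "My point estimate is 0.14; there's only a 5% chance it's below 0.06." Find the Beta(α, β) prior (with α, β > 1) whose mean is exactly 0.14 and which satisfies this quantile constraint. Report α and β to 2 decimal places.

With mean 0.14 fixed, write α = 0.14s, β = 0.86s where s = α+β.
Need P(θ < 0.06) = 0.05 under Beta(0.14s, 0.86s). Normal approximation: (q−m)/√(m(1−m)/s) ≈ z_{0.05} = -1.64, so s ≈ 0.14·0.86·(-1.64)²/(0.06−0.14)² = 50.9.
At s = 50.9: P(θ<0.06) ≈ 0.025. Adjusting to match 0.05 gives s ≈ 37.39.
So α = 0.14·37.39 ≈ 5.23, β = 0.86·37.39 ≈ 32.16.

α ≈ 5.23, β ≈ 32.16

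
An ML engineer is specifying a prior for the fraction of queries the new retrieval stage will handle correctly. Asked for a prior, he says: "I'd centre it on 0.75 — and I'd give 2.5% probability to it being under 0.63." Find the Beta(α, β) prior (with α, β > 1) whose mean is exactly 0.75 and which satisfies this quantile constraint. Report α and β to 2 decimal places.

α ≈ 42.13, β ≈ 14.04

With mean 0.75 fixed, write α = 0.75s, β = 0.25s where s = α+β.
Need P(θ < 0.63) = 0.025 under Beta(0.75s, 0.25s). Normal approximation: (q−m)/√(m(1−m)/s) ≈ z_{0.025} = -1.96, so s ≈ 0.75·0.25·(-1.96)²/(0.63−0.75)² = 50.0.
At s = 50.0: P(θ<0.63) ≈ 0.032. Adjusting to match 0.025 gives s ≈ 56.17.
So α = 0.75·56.17 ≈ 42.13, β = 0.25·56.17 ≈ 14.04.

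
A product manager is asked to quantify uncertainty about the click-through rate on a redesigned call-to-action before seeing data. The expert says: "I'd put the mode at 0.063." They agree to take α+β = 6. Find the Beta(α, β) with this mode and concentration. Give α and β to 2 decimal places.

α = 1.25, β = 4.75

For α,β > 1 the Beta mode is (α−1)/(α+β−2). With α+β = 6, the mode is (α−1)/4.
Set (α−1)/4 = 0.063 → α = 1 + 0.063·4 = 1.25.
β = 6 − α = 4.75.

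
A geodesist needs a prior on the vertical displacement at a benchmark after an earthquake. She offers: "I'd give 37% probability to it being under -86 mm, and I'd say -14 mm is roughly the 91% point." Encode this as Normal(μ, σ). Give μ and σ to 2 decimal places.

The p-quantile of Normal(μ,σ) is μ + z_p·σ, with z_{0.37} = -0.3319 and z_{0.91} = 1.341.
Eliminate σ: μ = (z₂·x₁ − z₁·x₂)/(z₂ − z₁) = (1.341·-86 − (-0.3319)·-14)/1.673 = -71.71.
Then σ = (x₂ − x₁)/(z₂ − z₁) = (-14 − -86)/1.673 = 43.05.

μ = -71.71, σ = 43.05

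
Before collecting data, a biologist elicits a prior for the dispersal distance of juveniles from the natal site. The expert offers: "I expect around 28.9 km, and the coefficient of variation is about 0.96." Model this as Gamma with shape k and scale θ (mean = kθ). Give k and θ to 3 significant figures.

For Gamma(k, scale θ): mean = kθ, variance = kθ², so CV = 1/√k.
CV = 0.96, hence k = 1/CV² = 1.09.
Then θ = mean/k = 28.9/1.09 = 26.6.

k ≈ 1.09, θ ≈ 26.6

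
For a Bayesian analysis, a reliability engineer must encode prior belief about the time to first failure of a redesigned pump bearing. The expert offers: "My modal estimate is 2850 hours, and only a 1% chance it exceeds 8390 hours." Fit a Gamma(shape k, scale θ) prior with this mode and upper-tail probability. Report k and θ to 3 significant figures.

k ≈ 4.88, θ ≈ 735

Gamma(k,θ) with k>1 has mode (k−1)θ, so θ = 2850/(k−1).
Need P(X < 8390) = 0.99 with θ tied to k this way. Start at k = 2, θ = 2850: P(X<8390) ≈ 0.792.
Too low — raise k to concentrate. Iterating converges to k ≈ 4.88.
Then θ = 2850/(4.88−1) ≈ 735.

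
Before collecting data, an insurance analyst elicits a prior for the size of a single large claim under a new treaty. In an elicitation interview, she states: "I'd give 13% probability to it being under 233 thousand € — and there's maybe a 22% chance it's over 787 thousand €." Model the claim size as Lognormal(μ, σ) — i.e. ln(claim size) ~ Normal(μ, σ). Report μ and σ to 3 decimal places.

μ ≈ 6.173, σ ≈ 0.641

If T ~ Lognormal(μ,σ) then ln T ~ Normal(μ,σ), so the p-quantile of ln T is μ + z_p·σ.
ln(233) = 5.451 and ln(787) = 6.668; z_{0.13} = -1.126, z_{0.78} = 0.7722.
σ = (6.668 − 5.451)/(0.7722 − (-1.126)) = 0.641.
μ = 5.451 − (-1.126)·0.641 = 6.173.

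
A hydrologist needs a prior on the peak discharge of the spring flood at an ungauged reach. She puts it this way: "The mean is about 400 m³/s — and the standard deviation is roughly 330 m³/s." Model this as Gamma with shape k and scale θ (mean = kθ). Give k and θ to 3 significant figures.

For Gamma(k, scale θ): mean = kθ, variance = kθ², so CV = 1/√k.
CV = SD/mean = 330/400 = 0.825, hence k = 1/CV² = 1.47.
Then θ = mean/k = 400/1.47 = 272.

k ≈ 1.47, θ ≈ 272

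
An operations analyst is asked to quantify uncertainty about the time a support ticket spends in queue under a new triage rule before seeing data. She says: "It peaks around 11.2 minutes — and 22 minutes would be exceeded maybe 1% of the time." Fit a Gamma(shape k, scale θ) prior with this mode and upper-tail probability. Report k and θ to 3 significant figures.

k ≈ 11.8, θ ≈ 1.04

Gamma(k,θ) with k>1 has mode (k−1)θ, so θ = 11.2/(k−1).
Need P(X < 22) = 0.99 with θ tied to k this way. Start at k = 2, θ = 11.2: P(X<22) ≈ 0.584.
Too low — raise k to concentrate. Iterating converges to k ≈ 11.8.
Then θ = 11.2/(11.8−1) ≈ 1.04.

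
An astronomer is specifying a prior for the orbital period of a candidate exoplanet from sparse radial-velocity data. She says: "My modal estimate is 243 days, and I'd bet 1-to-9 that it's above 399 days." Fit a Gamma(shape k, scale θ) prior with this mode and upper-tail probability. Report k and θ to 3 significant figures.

Gamma(k,θ) with k>1 has mode (k−1)θ, so θ = 243/(k−1).
Need P(X < 399) = 0.9 with θ tied to k this way. Start at k = 2, θ = 243: P(X<399) ≈ 0.489.
Too low — raise k to concentrate. Iterating converges to k ≈ 8.67.
Then θ = 243/(8.67−1) ≈ 31.7.

k ≈ 8.67, θ ≈ 31.7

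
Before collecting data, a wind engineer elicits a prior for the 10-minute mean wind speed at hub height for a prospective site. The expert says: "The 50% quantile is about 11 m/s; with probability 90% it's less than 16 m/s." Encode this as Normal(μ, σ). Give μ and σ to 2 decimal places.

The p-quantile of Normal(μ,σ) is μ + z_p·σ, with z_{0.5} = 0 and z_{0.9} = 1.282.
Eliminate σ: μ = (z₂·x₁ − z₁·x₂)/(z₂ − z₁) = (1.282·11 − (0)·16)/1.282 = 11.00.
Then σ = (x₂ − x₁)/(z₂ − z₁) = (16 − 11)/1.282 = 3.90.

μ = 11.00, σ = 3.90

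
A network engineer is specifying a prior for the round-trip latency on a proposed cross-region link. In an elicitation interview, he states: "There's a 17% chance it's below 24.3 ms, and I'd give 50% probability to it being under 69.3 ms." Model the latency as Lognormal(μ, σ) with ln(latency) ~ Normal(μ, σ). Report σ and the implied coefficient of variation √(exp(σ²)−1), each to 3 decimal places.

If T ~ Lognormal(μ,σ) then ln T ~ Normal(μ,σ), so the p-quantile of ln T is μ + z_p·σ.
ln(24.3) = 3.19 and ln(69.3) = 4.238; z_{0.17} = -0.9542, z_{0.5} = 0.
σ = (4.238 − 3.19)/(0 − (-0.9542)) = 1.098.
μ = 3.19 − (-0.9542)·1.098 = 4.238.
CV = √(exp(σ²)−1) = √(exp(1.2063)−1) = 1.530.

σ ≈ 1.098, CV ≈ 1.530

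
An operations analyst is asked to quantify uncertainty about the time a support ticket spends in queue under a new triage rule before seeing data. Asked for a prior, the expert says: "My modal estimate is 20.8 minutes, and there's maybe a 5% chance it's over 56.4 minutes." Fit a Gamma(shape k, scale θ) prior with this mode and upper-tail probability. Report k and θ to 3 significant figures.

k ≈ 3.7, θ ≈ 7.7

Gamma(k,θ) with k>1 has mode (k−1)θ, so θ = 20.8/(k−1).
Need P(X < 56.4) = 0.95 with θ tied to k this way. Start at k = 2, θ = 20.8: P(X<56.4) ≈ 0.753.
Too low — raise k to concentrate. Iterating converges to k ≈ 3.7.
Then θ = 20.8/(3.7−1) ≈ 7.7.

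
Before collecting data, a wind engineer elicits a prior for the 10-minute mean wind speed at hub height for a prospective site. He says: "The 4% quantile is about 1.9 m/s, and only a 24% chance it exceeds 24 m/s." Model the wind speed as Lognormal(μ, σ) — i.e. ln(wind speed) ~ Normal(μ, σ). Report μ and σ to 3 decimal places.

μ ≈ 2.449, σ ≈ 1.032

If T ~ Lognormal(μ,σ) then ln T ~ Normal(μ,σ), so the p-quantile of ln T is μ + z_p·σ.
ln(1.9) = 0.6419 and ln(24) = 3.178; z_{0.04} = -1.751, z_{0.76} = 0.7063.
σ = (3.178 − 0.6419)/(0.7063 − (-1.751)) = 1.032.
μ = 0.6419 − (-1.751)·1.032 = 2.449.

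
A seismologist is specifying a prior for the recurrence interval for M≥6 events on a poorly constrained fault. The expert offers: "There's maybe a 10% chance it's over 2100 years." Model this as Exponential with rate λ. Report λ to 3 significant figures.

P(T > 2100.0) = e^(−λ·2100.0) = 0.1, so λ = −ln(0.1)/2100.0 = 0.0011.

λ ≈ 0.0011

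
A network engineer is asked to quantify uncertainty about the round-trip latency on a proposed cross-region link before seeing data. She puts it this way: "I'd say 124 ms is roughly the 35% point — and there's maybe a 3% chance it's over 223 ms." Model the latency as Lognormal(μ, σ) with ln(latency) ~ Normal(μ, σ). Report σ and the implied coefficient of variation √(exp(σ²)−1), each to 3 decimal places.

If T ~ Lognormal(μ,σ) then ln T ~ Normal(μ,σ), so the p-quantile of ln T is μ + z_p·σ.
ln(124) = 4.82 and ln(223) = 5.407; z_{0.35} = -0.3853, z_{0.97} = 1.881.
σ = (5.407 − 4.82)/(1.881 − (-0.3853)) = 0.259.
μ = 4.82 − (-0.3853)·0.259 = 4.920.
CV = √(exp(σ²)−1) = √(exp(0.0671)−1) = 0.263.

σ ≈ 0.259, CV ≈ 0.263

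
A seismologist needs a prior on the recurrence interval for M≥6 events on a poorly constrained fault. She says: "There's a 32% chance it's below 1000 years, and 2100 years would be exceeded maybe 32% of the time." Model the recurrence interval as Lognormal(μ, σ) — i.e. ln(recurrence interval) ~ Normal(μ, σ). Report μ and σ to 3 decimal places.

μ ≈ 7.279, σ ≈ 0.793

If T ~ Lognormal(μ,σ) then ln T ~ Normal(μ,σ), so the p-quantile of ln T is μ + z_p·σ.
ln(1000) = 6.908 and ln(2100) = 7.65; z_{0.32} = -0.4677, z_{0.68} = 0.4677.
σ = (7.65 − 6.908)/(0.4677 − (-0.4677)) = 0.793.
μ = 6.908 − (-0.4677)·0.793 = 7.279.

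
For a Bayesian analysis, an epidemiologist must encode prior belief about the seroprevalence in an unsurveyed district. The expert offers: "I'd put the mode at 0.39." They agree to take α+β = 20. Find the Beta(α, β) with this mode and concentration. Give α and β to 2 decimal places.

α = 8.02, β = 11.98

For α,β > 1 the Beta mode is (α−1)/(α+β−2). With α+β = 20, the mode is (α−1)/18.
Set (α−1)/18 = 0.39 → α = 1 + 0.39·18 = 8.02.
β = 20 − α = 11.98.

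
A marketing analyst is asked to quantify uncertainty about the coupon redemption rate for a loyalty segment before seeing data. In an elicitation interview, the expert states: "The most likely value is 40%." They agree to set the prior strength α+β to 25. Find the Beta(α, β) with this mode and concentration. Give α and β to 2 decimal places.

For α,β > 1 the Beta mode is (α−1)/(α+β−2). With α+β = 25, the mode is (α−1)/23.
Set (α−1)/23 = 0.4 → α = 1 + 0.4·23 = 10.20.
β = 25 − α = 14.80.

α = 10.20, β = 14.80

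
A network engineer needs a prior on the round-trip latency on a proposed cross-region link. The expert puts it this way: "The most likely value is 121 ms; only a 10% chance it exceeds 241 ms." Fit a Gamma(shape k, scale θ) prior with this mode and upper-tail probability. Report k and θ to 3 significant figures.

Gamma(k,θ) with k>1 has mode (k−1)θ, so θ = 121/(k−1).
Need P(X < 241) = 0.9 with θ tied to k this way. Start at k = 2, θ = 121: P(X<241) ≈ 0.592.
Too low — raise k to concentrate. Iterating converges to k ≈ 5.04.
Then θ = 121/(5.04−1) ≈ 30.

k ≈ 5.04, θ ≈ 30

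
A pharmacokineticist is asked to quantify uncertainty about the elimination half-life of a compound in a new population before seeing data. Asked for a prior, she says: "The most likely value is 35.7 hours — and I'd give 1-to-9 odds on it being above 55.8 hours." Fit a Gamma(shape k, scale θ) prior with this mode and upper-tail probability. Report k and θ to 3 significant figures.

Gamma(k,θ) with k>1 has mode (k−1)θ, so θ = 35.7/(k−1).
Need P(X < 55.8) = 0.9 with θ tied to k this way. Start at k = 2, θ = 35.7: P(X<55.8) ≈ 0.463.
Too low — raise k to concentrate. Iterating converges to k ≈ 10.4.
Then θ = 35.7/(10.4−1) ≈ 3.8.

k ≈ 10.4, θ ≈ 3.8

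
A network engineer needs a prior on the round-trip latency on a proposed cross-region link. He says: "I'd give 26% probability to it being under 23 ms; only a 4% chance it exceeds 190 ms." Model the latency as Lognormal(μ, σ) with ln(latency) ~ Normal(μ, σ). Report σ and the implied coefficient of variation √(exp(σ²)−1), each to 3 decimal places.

If T ~ Lognormal(μ,σ) then ln T ~ Normal(μ,σ), so the p-quantile of ln T is μ + z_p·σ.
ln(23) = 3.135 and ln(190) = 5.247; z_{0.26} = -0.6433, z_{0.96} = 1.751.
σ = (5.247 − 3.135)/(1.751 − (-0.6433)) = 0.882.
μ = 3.135 − (-0.6433)·0.882 = 3.703.
CV = √(exp(σ²)−1) = √(exp(0.7779)−1) = 1.085.

σ ≈ 0.882, CV ≈ 1.085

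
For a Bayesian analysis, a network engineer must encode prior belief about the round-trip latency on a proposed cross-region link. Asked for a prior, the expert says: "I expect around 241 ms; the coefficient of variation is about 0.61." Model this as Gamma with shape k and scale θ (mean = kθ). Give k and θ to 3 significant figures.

k ≈ 2.69, θ ≈ 89.7

For Gamma(k, scale θ): mean = kθ, variance = kθ², so CV = 1/√k.
CV = 0.61, hence k = 1/CV² = 2.69.
Then θ = mean/k = 241/2.69 = 89.7.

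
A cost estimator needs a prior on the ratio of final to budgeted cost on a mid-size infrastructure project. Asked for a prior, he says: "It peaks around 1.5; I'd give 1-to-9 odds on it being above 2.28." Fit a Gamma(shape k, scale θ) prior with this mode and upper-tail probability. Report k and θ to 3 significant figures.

Gamma(k,θ) with k>1 has mode (k−1)θ, so θ = 1.5/(k−1).
Need P(X < 2.28) = 0.9 with θ tied to k this way. Start at k = 2, θ = 1.5: P(X<2.28) ≈ 0.449.
Too low — raise k to concentrate. Iterating converges to k ≈ 11.6.
Then θ = 1.5/(11.6−1) ≈ 0.141.

k ≈ 11.6, θ ≈ 0.141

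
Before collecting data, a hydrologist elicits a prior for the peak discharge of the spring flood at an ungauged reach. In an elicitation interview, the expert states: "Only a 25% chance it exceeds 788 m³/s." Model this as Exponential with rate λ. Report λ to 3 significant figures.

λ ≈ 0.00176

P(T > 788.0) = e^(−λ·788.0) = 0.25, so λ = −ln(0.25)/788.0 = 0.00176.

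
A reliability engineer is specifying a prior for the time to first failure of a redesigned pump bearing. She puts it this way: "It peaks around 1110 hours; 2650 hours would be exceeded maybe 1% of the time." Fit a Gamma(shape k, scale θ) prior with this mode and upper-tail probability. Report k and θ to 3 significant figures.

Gamma(k,θ) with k>1 has mode (k−1)θ, so θ = 1110/(k−1).
Need P(X < 2650) = 0.99 with θ tied to k this way. Start at k = 2, θ = 1110: P(X<2650) ≈ 0.689.
Too low — raise k to concentrate. Iterating converges to k ≈ 7.26.
Then θ = 1110/(7.26−1) ≈ 177.

k ≈ 7.26, θ ≈ 177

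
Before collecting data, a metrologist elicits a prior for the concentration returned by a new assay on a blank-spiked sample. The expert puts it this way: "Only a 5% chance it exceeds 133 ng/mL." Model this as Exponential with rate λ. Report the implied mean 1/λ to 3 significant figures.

P(T > 133.0) = e^(−λ·133.0) = 0.05, so λ = −ln(0.05)/133.0 = 0.0225.
Mean = 1/λ = 44.4 ng/mL.

mean ≈ 44.4 ng/mL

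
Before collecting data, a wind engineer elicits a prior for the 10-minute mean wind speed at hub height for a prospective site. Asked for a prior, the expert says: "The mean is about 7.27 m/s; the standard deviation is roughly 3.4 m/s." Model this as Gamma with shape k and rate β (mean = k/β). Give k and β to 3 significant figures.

k ≈ 4.57, β ≈ 0.629

For Gamma(k, rate β): mean = k/β, variance = k/β², so CV = 1/√k.
CV = SD/mean = 3.4/7.27 = 0.4677, hence k = 1/CV² = 4.57.
Then β = k/mean = 4.57/7.27 = 0.629.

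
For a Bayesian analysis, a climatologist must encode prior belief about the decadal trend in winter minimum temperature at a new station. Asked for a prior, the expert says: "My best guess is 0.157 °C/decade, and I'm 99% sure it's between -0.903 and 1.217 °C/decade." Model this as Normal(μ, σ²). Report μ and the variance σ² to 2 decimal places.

A symmetric 99% interval runs μ ± z·σ with z = 2.576.
Half-width = 1.06, so σ = 1.06/2.576 = 0.412 and σ² = 0.17.
μ is the stated best guess, 0.16.

μ = 0.16, σ² = 0.17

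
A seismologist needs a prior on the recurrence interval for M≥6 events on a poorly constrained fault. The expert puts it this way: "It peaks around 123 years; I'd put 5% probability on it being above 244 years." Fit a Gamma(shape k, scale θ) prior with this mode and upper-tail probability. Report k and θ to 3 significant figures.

k ≈ 6.91, θ ≈ 20.8

Gamma(k,θ) with k>1 has mode (k−1)θ, so θ = 123/(k−1).
Need P(X < 244) = 0.95 with θ tied to k this way. Start at k = 2, θ = 123: P(X<244) ≈ 0.590.
Too low — raise k to concentrate. Iterating converges to k ≈ 6.91.
Then θ = 123/(6.91−1) ≈ 20.8.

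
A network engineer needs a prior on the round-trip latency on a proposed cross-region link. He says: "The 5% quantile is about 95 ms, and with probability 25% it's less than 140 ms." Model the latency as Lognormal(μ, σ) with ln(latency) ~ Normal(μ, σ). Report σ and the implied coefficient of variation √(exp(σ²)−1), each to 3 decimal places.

σ ≈ 0.400, CV ≈ 0.416

If T ~ Lognormal(μ,σ) then ln T ~ Normal(μ,σ), so the p-quantile of ln T is μ + z_p·σ.
ln(95) = 4.554 and ln(140) = 4.942; z_{0.05} = -1.645, z_{0.25} = -0.6745.
σ = (4.942 − 4.554)/(-0.6745 − (-1.645)) = 0.400.
μ = 4.554 − (-1.645)·0.400 = 5.211.
CV = √(exp(σ²)−1) = √(exp(0.1597)−1) = 0.416.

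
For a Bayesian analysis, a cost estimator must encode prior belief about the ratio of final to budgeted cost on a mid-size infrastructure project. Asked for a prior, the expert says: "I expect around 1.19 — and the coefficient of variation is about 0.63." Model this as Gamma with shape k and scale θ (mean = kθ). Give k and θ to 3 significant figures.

k ≈ 2.52, θ ≈ 0.472

For Gamma(k, scale θ): mean = kθ, variance = kθ², so CV = 1/√k.
CV = 0.63, hence k = 1/CV² = 2.52.
Then θ = mean/k = 1.19/2.52 = 0.472.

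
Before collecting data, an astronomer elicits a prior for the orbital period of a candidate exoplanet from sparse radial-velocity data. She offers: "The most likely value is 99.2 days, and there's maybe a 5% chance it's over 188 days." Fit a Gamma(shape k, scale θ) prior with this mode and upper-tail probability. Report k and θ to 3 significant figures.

k ≈ 7.8, θ ≈ 14.6

Gamma(k,θ) with k>1 has mode (k−1)θ, so θ = 99.2/(k−1).
Need P(X < 188) = 0.95 with θ tied to k this way. Start at k = 2, θ = 99.2: P(X<188) ≈ 0.565.
Too low — raise k to concentrate. Iterating converges to k ≈ 7.8.
Then θ = 99.2/(7.8−1) ≈ 14.6.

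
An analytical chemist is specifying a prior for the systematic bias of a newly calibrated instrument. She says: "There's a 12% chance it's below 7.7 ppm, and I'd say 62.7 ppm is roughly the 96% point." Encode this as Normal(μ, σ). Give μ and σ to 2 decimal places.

The p-quantile of Normal(μ,σ) is μ + z_p·σ, with z_{0.12} = -1.175 and z_{0.96} = 1.751.
Eliminate σ: μ = (z₂·x₁ − z₁·x₂)/(z₂ − z₁) = (1.751·7.7 − (-1.175)·62.7)/2.926 = 29.79.
Then σ = (x₂ − x₁)/(z₂ − z₁) = (62.7 − 7.7)/2.926 = 18.80.

μ = 29.79, σ = 18.80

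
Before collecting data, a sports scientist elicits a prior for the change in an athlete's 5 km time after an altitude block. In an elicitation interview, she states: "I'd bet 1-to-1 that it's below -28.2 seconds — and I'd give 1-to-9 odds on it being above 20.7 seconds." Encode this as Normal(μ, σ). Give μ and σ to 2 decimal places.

μ = -28.20, σ = 38.16

For Normal(μ,σ), the p-quantile is μ + z_p·σ. Here z_{0.5} = 0, z_{0.9} = 1.282.
So -28.2 = μ + 0σ and 20.7 = μ + 1.282σ.
Subtracting: σ = (20.7 − -28.2)/(1.282 − (0)) = 38.16.
Then μ = -28.2 − (0)·38.16 = -28.20.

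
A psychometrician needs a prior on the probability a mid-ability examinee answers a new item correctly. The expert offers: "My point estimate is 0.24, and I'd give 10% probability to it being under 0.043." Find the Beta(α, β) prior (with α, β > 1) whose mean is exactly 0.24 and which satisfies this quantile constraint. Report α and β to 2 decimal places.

α ≈ 1.20, β ≈ 3.79

With mean 0.24 fixed, write α = 0.24s, β = 0.76s where s = α+β.
Need P(θ < 0.043) = 0.1 under Beta(0.24s, 0.76s). Normal approximation: (q−m)/√(m(1−m)/s) ≈ z_{0.1} = -1.28, so s ≈ 0.24·0.76·(-1.28)²/(0.043−0.24)² = 7.7.
At s = 7.7: P(θ<0.043) ≈ 0.044. Adjusting to match 0.1 gives s ≈ 4.99.
So α = 0.24·4.99 ≈ 1.20, β = 0.76·4.99 ≈ 3.79.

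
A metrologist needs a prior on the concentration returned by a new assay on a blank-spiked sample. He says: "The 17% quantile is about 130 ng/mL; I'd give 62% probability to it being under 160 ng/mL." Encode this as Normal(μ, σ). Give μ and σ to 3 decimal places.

The p-quantile of Normal(μ,σ) is μ + z_p·σ, with z_{0.17} = -0.9542 and z_{0.62} = 0.3055.
Eliminate σ: μ = (z₂·x₁ − z₁·x₂)/(z₂ − z₁) = (0.3055·130 − (-0.9542)·160)/1.26 = 152.725.
Then σ = (x₂ − x₁)/(z₂ − z₁) = (160 − 130)/1.26 = 23.816.

μ = 152.725, σ = 23.816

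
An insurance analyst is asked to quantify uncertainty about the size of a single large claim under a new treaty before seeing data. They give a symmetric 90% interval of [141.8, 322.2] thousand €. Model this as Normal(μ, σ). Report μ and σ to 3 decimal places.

A symmetric 90% interval runs μ ± z·σ with z = 1.645.
Half-width = 90.2, so σ = 90.2/1.645 = 54.838.
μ is the interval midpoint, 232.000.

μ = 232.000, σ = 54.838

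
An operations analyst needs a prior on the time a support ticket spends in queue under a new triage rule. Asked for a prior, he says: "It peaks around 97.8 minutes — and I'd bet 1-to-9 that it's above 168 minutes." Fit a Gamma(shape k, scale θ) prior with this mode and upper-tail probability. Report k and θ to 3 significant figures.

Gamma(k,θ) with k>1 has mode (k−1)θ, so θ = 97.8/(k−1).
Need P(X < 168) = 0.9 with θ tied to k this way. Start at k = 2, θ = 97.8: P(X<168) ≈ 0.512.
Too low — raise k to concentrate. Iterating converges to k ≈ 7.47.
Then θ = 97.8/(7.47−1) ≈ 15.1.

k ≈ 7.47, θ ≈ 15.1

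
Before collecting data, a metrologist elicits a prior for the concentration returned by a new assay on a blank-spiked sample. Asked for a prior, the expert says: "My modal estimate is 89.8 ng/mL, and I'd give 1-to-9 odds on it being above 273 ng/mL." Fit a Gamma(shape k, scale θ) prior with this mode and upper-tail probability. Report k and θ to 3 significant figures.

k ≈ 2.54, θ ≈ 58.5

Gamma(k,θ) with k>1 has mode (k−1)θ, so θ = 89.8/(k−1).
Need P(X < 273) = 0.9 with θ tied to k this way. Start at k = 2, θ = 89.8: P(X<273) ≈ 0.807.
Too low — raise k to concentrate. Iterating converges to k ≈ 2.54.
Then θ = 89.8/(2.54−1) ≈ 58.5.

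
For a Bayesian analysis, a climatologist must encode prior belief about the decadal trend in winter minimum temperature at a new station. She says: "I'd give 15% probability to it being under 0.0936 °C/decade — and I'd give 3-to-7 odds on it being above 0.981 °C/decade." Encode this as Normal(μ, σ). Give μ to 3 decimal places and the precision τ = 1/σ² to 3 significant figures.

μ = 0.683, τ = 3.09

The p-quantile of Normal(μ,σ) is μ + z_p·σ, with z_{0.15} = -1.036 and z_{0.7} = 0.5244.
Eliminate σ: μ = (z₂·x₁ − z₁·x₂)/(z₂ − z₁) = (0.5244·0.0936 − (-1.036)·0.981)/1.561 = 0.683.
Then σ = (x₂ − x₁)/(z₂ − z₁) = (0.981 − 0.0936)/1.561 = 0.569.
Precision τ = 1/σ² = 1/0.5685² = 3.09.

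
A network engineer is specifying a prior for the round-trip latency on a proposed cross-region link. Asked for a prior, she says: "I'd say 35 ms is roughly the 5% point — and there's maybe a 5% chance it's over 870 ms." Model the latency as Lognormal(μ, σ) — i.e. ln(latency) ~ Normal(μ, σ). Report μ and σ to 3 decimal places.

μ ≈ 5.162, σ ≈ 0.977

If T ~ Lognormal(μ,σ) then ln T ~ Normal(μ,σ), so the p-quantile of ln T is μ + z_p·σ.
ln(35) = 3.555 and ln(870) = 6.768; z_{0.05} = -1.645, z_{0.95} = 1.645.
σ = (6.768 − 3.555)/(1.645 − (-1.645)) = 0.977.
μ = 3.555 − (-1.645)·0.977 = 5.162.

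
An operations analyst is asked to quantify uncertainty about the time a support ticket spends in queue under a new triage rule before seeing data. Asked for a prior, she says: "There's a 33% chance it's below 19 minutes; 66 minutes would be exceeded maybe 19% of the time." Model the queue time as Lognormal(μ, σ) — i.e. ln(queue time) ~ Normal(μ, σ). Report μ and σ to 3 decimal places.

If T ~ Lognormal(μ,σ) then ln T ~ Normal(μ,σ), so the p-quantile of ln T is μ + z_p·σ.
ln(19) = 2.944 and ln(66) = 4.19; z_{0.33} = -0.4399, z_{0.81} = 0.8779.
σ = (4.19 − 2.944)/(0.8779 − (-0.4399)) = 0.945.
μ = 2.944 − (-0.4399)·0.945 = 3.360.

μ ≈ 3.360, σ ≈ 0.945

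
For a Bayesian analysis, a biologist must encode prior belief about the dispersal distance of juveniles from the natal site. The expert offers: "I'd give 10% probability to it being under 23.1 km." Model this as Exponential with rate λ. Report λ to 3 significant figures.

λ ≈ 0.00456

P(T < 23.1) = 1 − e^(−λ·23.1) = 0.1, so λ = −ln(1−0.1)/23.1 = −ln(0.9)/23.1 = 0.00456.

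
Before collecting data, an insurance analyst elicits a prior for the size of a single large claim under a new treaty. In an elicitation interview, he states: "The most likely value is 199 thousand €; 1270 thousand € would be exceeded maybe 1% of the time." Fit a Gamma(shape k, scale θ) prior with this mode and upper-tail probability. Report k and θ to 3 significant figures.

Gamma(k,θ) with k>1 has mode (k−1)θ, so θ = 199/(k−1).
Need P(X < 1270) = 0.99 with θ tied to k this way. Start at k = 2, θ = 199: P(X<1270) ≈ 0.988.
Too low — raise k to concentrate. Iterating converges to k ≈ 2.06.
Then θ = 199/(2.06−1) ≈ 188.

k ≈ 2.06, θ ≈ 188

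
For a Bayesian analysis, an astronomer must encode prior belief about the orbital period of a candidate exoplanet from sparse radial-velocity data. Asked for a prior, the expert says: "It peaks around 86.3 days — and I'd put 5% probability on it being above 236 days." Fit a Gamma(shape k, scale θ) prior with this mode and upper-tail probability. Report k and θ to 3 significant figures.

k ≈ 3.65, θ ≈ 32.5

Gamma(k,θ) with k>1 has mode (k−1)θ, so θ = 86.3/(k−1).
Need P(X < 236) = 0.95 with θ tied to k this way. Start at k = 2, θ = 86.3: P(X<236) ≈ 0.758.
Too low — raise k to concentrate. Iterating converges to k ≈ 3.65.
Then θ = 86.3/(3.65−1) ≈ 32.5.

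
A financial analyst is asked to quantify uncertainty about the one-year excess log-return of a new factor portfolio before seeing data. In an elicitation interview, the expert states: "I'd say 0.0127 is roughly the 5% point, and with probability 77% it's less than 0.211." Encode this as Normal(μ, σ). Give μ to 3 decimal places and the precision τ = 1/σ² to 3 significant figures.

μ = 0.150, τ = 144

The p-quantile of Normal(μ,σ) is μ + z_p·σ, with z_{0.05} = -1.645 and z_{0.77} = 0.7388.
Eliminate σ: μ = (z₂·x₁ − z₁·x₂)/(z₂ − z₁) = (0.7388·0.0127 − (-1.645)·0.211)/2.384 = 0.150.
Then σ = (x₂ − x₁)/(z₂ − z₁) = (0.211 − 0.0127)/2.384 = 0.083.
Precision τ = 1/σ² = 1/0.08319² = 144.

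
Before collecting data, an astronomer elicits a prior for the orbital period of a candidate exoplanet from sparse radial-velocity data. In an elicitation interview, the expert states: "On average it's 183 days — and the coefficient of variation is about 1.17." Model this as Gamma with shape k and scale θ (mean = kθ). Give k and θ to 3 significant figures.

For Gamma(k, scale θ): mean = kθ, variance = kθ², so CV = 1/√k.
CV = 1.17, hence k = 1/CV² = 0.731.
Then θ = mean/k = 183/0.731 = 251.

k ≈ 0.731, θ ≈ 251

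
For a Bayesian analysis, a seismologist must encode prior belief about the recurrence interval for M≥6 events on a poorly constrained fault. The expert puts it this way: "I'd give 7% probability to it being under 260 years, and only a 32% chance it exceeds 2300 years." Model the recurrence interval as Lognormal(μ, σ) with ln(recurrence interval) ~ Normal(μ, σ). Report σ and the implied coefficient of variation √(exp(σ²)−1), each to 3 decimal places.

If T ~ Lognormal(μ,σ) then ln T ~ Normal(μ,σ), so the p-quantile of ln T is μ + z_p·σ.
ln(260) = 5.561 and ln(2300) = 7.741; z_{0.07} = -1.476, z_{0.68} = 0.4677.
σ = (7.741 − 5.561)/(0.4677 − (-1.476)) = 1.122.
μ = 5.561 − (-1.476)·1.122 = 7.216.
CV = √(exp(σ²)−1) = √(exp(1.2582)−1) = 1.587.

σ ≈ 1.122, CV ≈ 1.587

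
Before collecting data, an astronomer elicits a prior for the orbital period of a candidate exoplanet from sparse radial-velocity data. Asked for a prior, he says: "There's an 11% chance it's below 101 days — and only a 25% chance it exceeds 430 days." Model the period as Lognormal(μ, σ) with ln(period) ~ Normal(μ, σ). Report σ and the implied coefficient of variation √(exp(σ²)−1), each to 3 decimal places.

σ ≈ 0.762, CV ≈ 0.887

If T ~ Lognormal(μ,σ) then ln T ~ Normal(μ,σ), so the p-quantile of ln T is μ + z_p·σ.
ln(101) = 4.615 and ln(430) = 6.064; z_{0.11} = -1.227, z_{0.75} = 0.6745.
σ = (6.064 − 4.615)/(0.6745 − (-1.227)) = 0.762.
μ = 4.615 − (-1.227)·0.762 = 5.550.
CV = √(exp(σ²)−1) = √(exp(0.5807)−1) = 0.887.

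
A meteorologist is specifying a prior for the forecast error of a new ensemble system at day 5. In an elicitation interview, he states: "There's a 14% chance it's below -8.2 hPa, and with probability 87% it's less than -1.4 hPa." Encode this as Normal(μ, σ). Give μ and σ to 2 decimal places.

μ = -4.87, σ = 3.08

The p-quantile of Normal(μ,σ) is μ + z_p·σ, with z_{0.14} = -1.08 and z_{0.87} = 1.126.
Eliminate σ: μ = (z₂·x₁ − z₁·x₂)/(z₂ − z₁) = (1.126·-8.2 − (-1.08)·-1.4)/2.207 = -4.87.
Then σ = (x₂ − x₁)/(z₂ − z₁) = (-1.4 − -8.2)/2.207 = 3.08.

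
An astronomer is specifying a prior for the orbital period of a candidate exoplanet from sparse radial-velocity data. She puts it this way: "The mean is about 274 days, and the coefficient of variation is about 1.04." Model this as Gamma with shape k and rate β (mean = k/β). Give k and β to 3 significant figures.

k ≈ 0.925, β ≈ 0.00337

For Gamma(k, rate β): mean = k/β, variance = k/β², so CV = 1/√k.
CV = 1.04, hence k = 1/CV² = 0.925.
Then β = k/mean = 0.925/274 = 0.00337.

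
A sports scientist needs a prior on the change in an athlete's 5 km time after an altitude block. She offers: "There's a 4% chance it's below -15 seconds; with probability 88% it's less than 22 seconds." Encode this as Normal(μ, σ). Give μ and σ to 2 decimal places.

For Normal(μ,σ), the p-quantile is μ + z_p·σ. Here z_{0.04} = -1.751, z_{0.88} = 1.175.
So -15 = μ − 1.751σ and 22 = μ + 1.175σ.
Subtracting: σ = (22 − -15)/(1.175 − (-1.751)) = 12.65.
Then μ = -15 − (-1.751)·12.65 = 7.14.

μ = 7.14, σ = 12.65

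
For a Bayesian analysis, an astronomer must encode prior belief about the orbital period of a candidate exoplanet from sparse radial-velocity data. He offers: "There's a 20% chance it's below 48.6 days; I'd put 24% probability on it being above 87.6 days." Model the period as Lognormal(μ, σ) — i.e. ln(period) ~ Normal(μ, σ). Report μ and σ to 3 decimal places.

If T ~ Lognormal(μ,σ) then ln T ~ Normal(μ,σ), so the p-quantile of ln T is μ + z_p·σ.
ln(48.6) = 3.884 and ln(87.6) = 4.473; z_{0.2} = -0.8416, z_{0.76} = 0.7063.
σ = (4.473 − 3.884)/(0.7063 − (-0.8416)) = 0.381.
μ = 3.884 − (-0.8416)·0.381 = 4.204.

μ ≈ 4.204, σ ≈ 0.381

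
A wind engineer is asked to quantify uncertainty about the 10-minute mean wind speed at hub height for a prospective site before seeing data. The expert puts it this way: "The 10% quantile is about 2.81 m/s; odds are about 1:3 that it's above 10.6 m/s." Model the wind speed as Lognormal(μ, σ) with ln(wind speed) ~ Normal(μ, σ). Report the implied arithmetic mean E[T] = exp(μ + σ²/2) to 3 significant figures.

E[T] ≈ 8.44 m/s

If T ~ Lognormal(μ,σ) then ln T ~ Normal(μ,σ), so the p-quantile of ln T is μ + z_p·σ.
ln(2.81) = 1.033 and ln(10.6) = 2.361; z_{0.1} = -1.282, z_{0.75} = 0.6745.
σ = (2.361 − 1.033)/(0.6745 − (-1.282)) = 0.679.
μ = 1.033 − (-1.282)·0.679 = 1.903.
E[T] = exp(μ + σ²/2) = exp(1.903 + 0.2304) = 8.44 m/s.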